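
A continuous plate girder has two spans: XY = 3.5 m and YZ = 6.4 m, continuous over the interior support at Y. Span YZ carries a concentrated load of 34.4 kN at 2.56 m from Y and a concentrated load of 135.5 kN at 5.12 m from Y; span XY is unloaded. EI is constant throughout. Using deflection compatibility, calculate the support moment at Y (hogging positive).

Release continuity at Y by inserting a hinge; the redundant is the internal moment M_Y. The primary structure is two simply-supported spans XY and YZ.
End slopes at the hinge Y, treating each span as simply supported:
  span YZ: point load 34.4 at a = 2.56: Pab(L + b)/(6LEI) = 90.18/EI
  span YZ: point load 135.5 at a = 5.12: Pab(L + b)/(6LEI) = 177.6/EI
  relative rotation θ_0 = (0 + 267.8)/EI = 267.8/EI
A unit hogging moment at Y produces rotation L₁/(3EI) + L₂/(3EI) = 3.3/EI.
Slope continuity at Y: θ_0 = M_Y·3.3/EI, so M_Y = 267.8/3.3 = 81.15 kN·m (hogging).

M_Y = 81.15 kN·m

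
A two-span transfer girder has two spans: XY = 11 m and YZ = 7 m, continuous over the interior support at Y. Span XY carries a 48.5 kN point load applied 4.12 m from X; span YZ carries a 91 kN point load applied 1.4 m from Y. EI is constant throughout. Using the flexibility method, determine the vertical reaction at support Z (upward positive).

Insert a hinge at Y; M_Y is the redundant, and each span becomes simply supported.
End slopes at the hinge Y, treating each span as simply supported:
  span XY: point load 48.5 at a = 4.12: Pab(L + a)/(6LEI) = 314.9/EI
  span YZ: point load 91 at a = 1.4: Pab(L + b)/(6LEI) = 214/EI
  relative rotation θ_0 = (314.9 + 214)/EI = 529/EI
A unit hogging moment at Y produces rotation L₁/(3EI) + L₂/(3EI) = 6/EI.
Slope continuity at Y: θ_0 = M_Y·6/EI, so M_Y = 529/6 = 88.16 kN·m (hogging).
Span YZ, ΣM about Z: R_Y^{YZ}·7 = 509.6 + 88.16, so R_Y^{YZ} = 85.39 kN and R_Z = 91 − 85.39 = 5.605 kN.

R_Z = 5.605 kN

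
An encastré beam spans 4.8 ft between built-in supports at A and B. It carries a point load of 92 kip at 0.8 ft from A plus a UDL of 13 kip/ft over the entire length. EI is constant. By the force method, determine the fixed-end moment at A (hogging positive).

Take the two fixed-end moments M_A, M_B as redundants; the released structure is the simple span AB.
Simple-span end rotations at A and B under the given loads:
  at A: point load 92 at a = 0.8: Pab(L + b)/(6LEI) = 89.96/EI
  at B: point load 92 at a = 0.8: Pab(L + a)/(6LEI) = 57.24/EI
  at A: UDL 13: wL³/(24EI) = 59.9/EI
  at B: UDL 13: wL³/(24EI) = 59.9/EI
  θ_A0 = 149.9/EI,  θ_B0 = 117.1/EI
Flexibility coefficients: a unit moment at one end gives L/(3EI) there and L/(6EI) at the far end, so f₁₁ = f₂₂ = 1.6/EI and f₁₂ = f₂₁ = 0.8/EI.
Compatibility — zero rotation at each built-in end:
  1.6 M_A + 0.8 M_B = 149.9
  0.8 M_A + 1.6 M_B = 117.1
Solving the pair gives M_A = 76.07 kip·ft and M_B = 35.18 kip·ft (hogging).

M_A = 76.07 kip·ft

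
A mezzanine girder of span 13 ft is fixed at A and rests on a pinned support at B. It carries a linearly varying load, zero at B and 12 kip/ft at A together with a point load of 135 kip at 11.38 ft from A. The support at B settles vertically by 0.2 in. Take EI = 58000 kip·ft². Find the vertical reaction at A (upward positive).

R_A = 88.82 kip

Choose R_B as the redundant. The primary structure is the cantilever fixed at A.
Downward deflection at the released point B due to the loads:
  triangular load, peak 12 at the fixed end: w₀L⁴/(30EI) = 11424/EI
  point load 135 at a = 11.38: Pa²(3L − a)/(6EI) = 80481/EI
  δ_0 = 91905/EI
Tip deflection under a unit load at B: L³/(3EI) = 732.3/EI.
With EI = 58000 kip·ft²: δ_0 = 1.5846 ft and δ_{BB} = 0.012626 ft/kip.
Compatibility — the beam at B must follow the support down by 0.01667 ft: δ_0 − R_B·δ_{BB} = 0.01667, so R_B = (1.5846 − 0.01667)/0.012626 = 124.2 kip.
Vertical equilibrium: R_A = ΣP − R_B = 213 − 124.2 = 88.82 kip.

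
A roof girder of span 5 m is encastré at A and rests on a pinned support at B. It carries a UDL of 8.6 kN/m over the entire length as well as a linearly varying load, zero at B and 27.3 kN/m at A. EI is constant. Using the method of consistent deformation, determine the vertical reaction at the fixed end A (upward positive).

R_A = 81.47 kN

Choose R_B as the redundant. The primary structure is the cantilever fixed at A.
Free-end deflection of the primary structure under the applied loading (downward +):
  UDL 8.6: wL⁴/(8EI) = 671.9/EI
  triangular load, peak 27.3 at the fixed end: w₀L⁴/(30EI) = 568.8/EI
  δ_0 = 1241/EI
Tip deflection under a unit load at B: L³/(3EI) = 41.67/EI.
Compatibility at B: δ_0 − R_B·δ_{BB} = 0, so R_B = 1241/41.67 = 29.77 kN.
Vertical equilibrium: R_A = ΣP − R_B = 111.2 − 29.77 = 81.47 kN.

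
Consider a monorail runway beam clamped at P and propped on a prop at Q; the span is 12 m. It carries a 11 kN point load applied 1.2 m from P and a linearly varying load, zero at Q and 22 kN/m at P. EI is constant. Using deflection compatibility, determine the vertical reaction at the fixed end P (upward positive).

R_P = 116.4 kN

Remove the prop at Q; the released (primary) structure is a cantilever built in at P.
Downward deflection at the released point Q due to the loads:
  point load 11 at a = 1.2: Pa²(3L − a)/(6EI) = 91.87/EI
  triangular load, peak 22 at the fixed end: w₀L⁴/(30EI) = 15206/EI
  δ_0 = 15298/EI
Flexibility coefficient — unit upward force at Q: δ_{QQ} = L³/(3EI) = 576/EI.
Compatibility at Q: δ_0 − R_Q·δ_{QQ} = 0, so R_Q = 15298/576 = 26.56 kN.
Vertical equilibrium: R_P = ΣP − R_Q = 143 − 26.56 = 116.4 kN.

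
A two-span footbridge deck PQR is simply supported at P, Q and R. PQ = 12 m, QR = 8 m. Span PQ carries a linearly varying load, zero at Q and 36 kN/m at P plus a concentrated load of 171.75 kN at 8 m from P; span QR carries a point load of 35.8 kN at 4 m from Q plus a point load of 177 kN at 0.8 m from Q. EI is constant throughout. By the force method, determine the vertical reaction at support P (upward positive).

Insert a hinge at Q; M_Q is the redundant, and each span becomes simply supported.
Rotations at Q on the released spans (each span's end-slope, ×1/EI):
  span PQ: triangular load, peak 36: 7w₀L³/(360EI) = 1210/EI
  span PQ: point load 171.75 at a = 8: Pab(L + a)/(6LEI) = 1527/EI
  span QR: point load 35.8 at a = 4: Pab(L + b)/(6LEI) = 143.2/EI
  span QR: point load 177 at a = 0.8: Pab(L + b)/(6LEI) = 322.8/EI
  relative rotation θ_0 = (2736 + 466)/EI = 3202/EI
A unit hogging moment at Q produces rotation L₁/(3EI) + L₂/(3EI) = 6.667/EI.
Slope continuity at Q: θ_0 = M_Q·6.667/EI, so M_Q = 3202/6.667 = 480.3 kN·m (hogging).
Span PQ, ΣM about P with M_Q applied at Q: R_Q^{PQ}·12 = 2238 + 480.3, so R_Q^{PQ} = 226.5 kN and R_P = 387.8 − 226.5 = 161.2 kN.

R_P = 161.2 kN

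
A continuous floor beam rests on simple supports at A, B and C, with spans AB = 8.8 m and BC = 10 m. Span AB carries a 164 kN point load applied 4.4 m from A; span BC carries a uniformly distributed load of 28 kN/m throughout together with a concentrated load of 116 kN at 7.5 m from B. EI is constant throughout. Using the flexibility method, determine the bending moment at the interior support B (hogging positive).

M_B = 385.1 kN·m

Insert a hinge at B; M_B is the redundant, and each span becomes simply supported.
Discontinuity in slope at B on the released structure — sum the simple-span end rotations:
  span AB: point load 164 at a = 4.4: Pab(L + a)/(6LEI) = 793.8/EI
  span BC: UDL 28: wL³/(24EI) = 1167/EI
  span BC: point load 116 at a = 7.5: Pab(L + b)/(6LEI) = 453.1/EI
  relative rotation θ_0 = (793.8 + 1620)/EI = 2414/EI
A unit hogging moment at B produces rotation L₁/(3EI) + L₂/(3EI) = 6.267/EI.
Compatibility: M_B·(L₁+L₂)/(3EI) = θ_0, giving M_B = 385.1 kN·m (hogging).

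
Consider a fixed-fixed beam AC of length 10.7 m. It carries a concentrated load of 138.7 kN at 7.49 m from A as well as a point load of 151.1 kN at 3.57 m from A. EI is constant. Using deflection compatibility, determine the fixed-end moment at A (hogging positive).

M_A = 333 kN·m

Take the two fixed-end moments M_A, M_C as redundants; the released structure is the simple span AC.
On the primary (simply-supported) span, the end slopes from the loading are:
  at A: point load 138.7 at a = 7.49: Pab(L + b)/(6LEI) = 722.5/EI
  at C: point load 138.7 at a = 7.49: Pab(L + a)/(6LEI) = 944.8/EI
  at A: point load 151.1 at a = 3.57: Pab(L + b)/(6LEI) = 1068/EI
  at C: point load 151.1 at a = 3.57: Pab(L + a)/(6LEI) = 854.9/EI
  θ_A0 = 1791/EI,  θ_C0 = 1800/EI
Flexibility coefficients: a unit moment at one end gives L/(3EI) there and L/(6EI) at the far end, so f₁₁ = f₂₂ = 3.567/EI and f₁₂ = f₂₁ = 1.783/EI.
Compatibility — zero rotation at each built-in end:
  3.567 M_A + 1.783 M_C = 1791
  1.783 M_A + 3.567 M_C = 1800
Solving the pair gives M_A = 333 kN·m and M_C = 338.1 kN·m (hogging).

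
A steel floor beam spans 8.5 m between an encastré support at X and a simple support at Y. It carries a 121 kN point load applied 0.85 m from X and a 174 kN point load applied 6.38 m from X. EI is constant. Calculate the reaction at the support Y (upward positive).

Release the roller at Y. Primary structure: cantilever fixed at X.
Deflection at Y on the released cantilever, summing each load's contribution:
  point load 121 at a = 0.85: Pa²(3L − a)/(6EI) = 359.2/EI
  point load 174 at a = 6.38: Pa²(3L − a)/(6EI) = 22570/EI
  δ_0 = 22929/EI
Tip deflection under a unit load at Y: L³/(3EI) = 204.7/EI.
The prop prevents deflection at Y: R_Y = δ_0/δ_{YY} = 22929/204.7 = 112 kN.

R_Y = 112 kN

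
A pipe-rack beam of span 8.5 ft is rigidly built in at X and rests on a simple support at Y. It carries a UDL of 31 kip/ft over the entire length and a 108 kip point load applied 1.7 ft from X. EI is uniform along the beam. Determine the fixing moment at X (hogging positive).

Choose R_Y as the redundant. The primary structure is the cantilever fixed at X.
Primary-structure tip deflection at Y by superposition:
  UDL 31: wL⁴/(8EI) = 20228/EI
  point load 108 at a = 1.7: Pa²(3L − a)/(6EI) = 1238/EI
  δ_0 = 21466/EI
Tip deflection under a unit load at Y: L³/(3EI) = 204.7/EI.
Compatibility at Y: δ_0 − R_Y·δ_{YY} = 0, so R_Y = 21466/204.7 = 104.9 kip.
Moment equilibrium about X: M_X = Σ(load moments about X) − R_Y·L = 1303 − 104.9×8.5 = 412.2 kip·ft.

M_X = 412.2 kip·ft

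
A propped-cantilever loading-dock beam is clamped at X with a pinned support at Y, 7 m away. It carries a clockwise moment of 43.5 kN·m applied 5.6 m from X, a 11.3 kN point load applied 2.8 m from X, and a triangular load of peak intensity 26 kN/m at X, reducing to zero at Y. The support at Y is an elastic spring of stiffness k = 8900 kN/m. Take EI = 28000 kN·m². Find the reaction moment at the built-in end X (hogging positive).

Remove the prop at Y; the released (primary) structure is a cantilever built in at X.
Primary-structure tip deflection at Y by superposition:
  clockwise couple 43.5 at a = 5.6: M₀a(2L − a)/(2EI) = 1023/EI
  point load 11.3 at a = 2.8: Pa²(3L − a)/(6EI) = 268.7/EI
  triangular load, peak 26 at the fixed end: w₀L⁴/(30EI) = 2081/EI
  δ_0 = 3373/EI
Flexibility coefficient — unit upward force at Y: δ_{YY} = L³/(3EI) = 114.3/EI.
With EI = 28000 kN·m²: δ_0 = 0.12045 m and δ_{YY} = 0.004083 m/kN.
Compatibility — the spring shortens by R_Y/k under the reaction it provides: δ_0 − R_Y·δ_{YY} = R_Y/k. With 1/k = 0.000112 m/kN, R_Y = δ_0 / (δ_{YY} + 1/k) = 0.12045 / (0.004083 + 0.000112) = 28.71 kN.
Moment equilibrium about X: M_X = Σ(load moments about X) − R_Y·L = 287.5 − 28.71×7 = 86.51 kN·m.

M_X = 86.51 kN·m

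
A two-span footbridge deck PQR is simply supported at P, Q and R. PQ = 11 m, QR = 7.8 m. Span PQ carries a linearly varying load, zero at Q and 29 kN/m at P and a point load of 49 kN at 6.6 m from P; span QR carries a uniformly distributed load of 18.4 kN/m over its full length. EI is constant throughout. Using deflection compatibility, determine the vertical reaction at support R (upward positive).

R_R = 41.2 kN

Take M_Q as the redundant. Released structure: two simple spans PQ and QR with a hinge at Q.
Rotations at Q on the released spans (each span's end-slope, ×1/EI):
  span PQ: triangular load, peak 29: 7w₀L³/(360EI) = 750.5/EI
  span PQ: point load 49 at a = 6.6: Pab(L + a)/(6LEI) = 379.5/EI
  span QR: UDL 18.4: wL³/(24EI) = 363.8/EI
  relative rotation θ_0 = (1130 + 363.8)/EI = 1494/EI
A unit hogging moment at Q produces rotation L₁/(3EI) + L₂/(3EI) = 6.267/EI.
Slope continuity at Q: θ_0 = M_Q·6.267/EI, so M_Q = 1494/6.267 = 238.4 kN·m (hogging).
Span QR, ΣM about R: R_Q^{QR}·7.8 = 559.7 + 238.4, so R_Q^{QR} = 102.3 kN and R_R = 143.5 − 102.3 = 41.2 kN.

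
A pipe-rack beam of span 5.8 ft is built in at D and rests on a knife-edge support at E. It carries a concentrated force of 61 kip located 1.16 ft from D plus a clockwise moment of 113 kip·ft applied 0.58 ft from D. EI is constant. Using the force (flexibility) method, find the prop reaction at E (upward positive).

Remove the prop at E; the released (primary) structure is a cantilever built in at D.
Deflection at E on the released cantilever, summing each load's contribution:
  point load 61 at a = 1.16: Pa²(3L − a)/(6EI) = 222.2/EI
  clockwise couple 113 at a = 0.58: M₀a(2L − a)/(2EI) = 361.1/EI
  δ_0 = 583.3/EI
Tip deflection under a unit load at E: L³/(3EI) = 65.04/EI.
Compatibility at E: δ_0 − R_E·δ_{EE} = 0, so R_E = 583.3/65.04 = 8.969 kip.

R_E = 8.969 kip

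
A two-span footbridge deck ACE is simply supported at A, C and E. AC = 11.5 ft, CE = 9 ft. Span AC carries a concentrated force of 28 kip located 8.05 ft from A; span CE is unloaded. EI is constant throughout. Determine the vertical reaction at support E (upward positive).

R_E = -3.583 kip

Take M_C as the redundant. Released structure: two simple spans AC and CE with a hinge at C.
Rotations at C on the released spans (each span's end-slope, ×1/EI):
  span AC: point load 28 at a = 8.05: Pab(L + a)/(6LEI) = 220.3/EI
  relative rotation θ_0 = (220.3 + 0)/EI = 220.3/EI
A unit hogging moment at C produces rotation L₁/(3EI) + L₂/(3EI) = 6.833/EI.
Slope continuity at C: θ_0 = M_C·6.833/EI, so M_C = 220.3/6.833 = 32.24 kip·ft (hogging).
Span CE, ΣM about E: R_C^{CE}·9 = 0 + 32.24, so R_C^{CE} = 3.583 kip and R_E = 0 − 3.583 = -3.583 kip.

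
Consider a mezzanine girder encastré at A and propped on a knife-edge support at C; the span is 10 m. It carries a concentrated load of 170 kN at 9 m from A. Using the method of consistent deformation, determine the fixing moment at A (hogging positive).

M_A = 84.15 kN·m

Take the reaction at C as the redundant and release it; the primary structure is a cantilever fixed at A.
Downward deflection at the released point C due to the loads:
  point load 170 at a = 9: Pa²(3L − a)/(6EI) = 48195/EI
Tip deflection under a unit load at C: L³/(3EI) = 333.3/EI.
Compatibility at C: δ_0 − R_C·δ_{CC} = 0, so R_C = 48195/333.3 = 144.6 kN.
Moment equilibrium about A: M_A = Σ(load moments about A) − R_C·L = 1530 − 144.6×10 = 84.15 kN·m.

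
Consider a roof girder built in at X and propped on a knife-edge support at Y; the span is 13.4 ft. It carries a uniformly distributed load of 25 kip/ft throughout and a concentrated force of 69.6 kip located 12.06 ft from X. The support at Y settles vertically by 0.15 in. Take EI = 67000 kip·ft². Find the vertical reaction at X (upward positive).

R_X = 220.8 kip

Release the roller at Y. Primary structure: cantilever fixed at X.
Primary-structure tip deflection at Y by superposition:
  UDL 25: wL⁴/(8EI) = 100756/EI
  point load 69.6 at a = 12.06: Pa²(3L − a)/(6EI) = 47476/EI
  δ_0 = 148232/EI
Tip deflection under a unit load at Y: L³/(3EI) = 802/EI.
With EI = 67000 kip·ft²: δ_0 = 2.2124 ft and δ_{YY} = 0.011971 ft/kip.
Compatibility — the beam at Y must follow the support down by 0.0125 ft: δ_0 − R_Y·δ_{YY} = 0.0125, so R_Y = (2.2124 − 0.0125)/0.011971 = 183.8 kip.
Vertical equilibrium: R_X = ΣP − R_Y = 404.6 − 183.8 = 220.8 kip.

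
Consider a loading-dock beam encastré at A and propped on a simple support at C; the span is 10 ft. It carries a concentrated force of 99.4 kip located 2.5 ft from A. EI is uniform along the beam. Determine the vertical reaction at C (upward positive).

Take the reaction at C as the redundant and release it; the primary structure is a cantilever fixed at A.
Deflection at C on the released cantilever, summing each load's contribution:
  point load 99.4 at a = 2.5: Pa²(3L − a)/(6EI) = 2847/EI
Flexibility coefficient — unit upward force at C: δ_{CC} = L³/(3EI) = 333.3/EI.
The prop prevents deflection at C: R_C = δ_0/δ_{CC} = 2847/333.3 = 8.542 kip.

R_C = 8.542 kip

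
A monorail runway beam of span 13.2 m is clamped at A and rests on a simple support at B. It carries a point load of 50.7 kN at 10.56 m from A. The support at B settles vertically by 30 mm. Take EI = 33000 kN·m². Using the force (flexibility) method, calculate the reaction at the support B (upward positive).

R_B = 34.4 kN

Release the roller at B. Primary structure: cantilever fixed at A.
Downward deflection at the released point B due to the loads:
  point load 50.7 at a = 10.56: Pa²(3L − a)/(6EI) = 27364/EI
Tip deflection under a unit load at B: L³/(3EI) = 766.7/EI.
With EI = 33000 kN·m²: δ_0 = 0.82922 m and δ_{BB} = 0.023232 m/kN.
Compatibility — the beam at B must follow the support down by 0.03 m: δ_0 − R_B·δ_{BB} = 0.03, so R_B = (0.82922 − 0.03)/0.023232 = 34.4 kN.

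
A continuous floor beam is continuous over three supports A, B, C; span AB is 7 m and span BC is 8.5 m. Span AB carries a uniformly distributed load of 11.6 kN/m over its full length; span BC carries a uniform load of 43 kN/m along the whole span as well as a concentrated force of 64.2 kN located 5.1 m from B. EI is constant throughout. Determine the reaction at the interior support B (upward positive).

R_B = 326 kN

Insert a hinge at B; M_B is the redundant, and each span becomes simply supported.
Rotations at B on the released spans (each span's end-slope, ×1/EI):
  span AB: UDL 11.6: wL³/(24EI) = 165.8/EI
  span BC: UDL 43: wL³/(24EI) = 1100/EI
  span BC: point load 64.2 at a = 5.1: Pab(L + b)/(6LEI) = 259.8/EI
  relative rotation θ_0 = (165.8 + 1360)/EI = 1526/EI
A unit hogging moment at B produces rotation L₁/(3EI) + L₂/(3EI) = 5.167/EI.
Slope continuity at B: θ_0 = M_B·5.167/EI, so M_B = 1526/5.167 = 295.3 kN·m (hogging).
Span AB, ΣM about A with M_B applied at B: R_B^{AB}·7 = 284.2 + 295.3, so R_B^{AB} = 82.79 kN and R_A = 81.2 − 82.79 = -1.589 kN.
Span BC, ΣM about C: R_B^{BC}·8.5 = 1772 + 295.3, so R_B^{BC} = 243.2 kN and R_C = 429.7 − 243.2 = 186.5 kN.
R_B = 82.79 + 243.2 = 326 kN.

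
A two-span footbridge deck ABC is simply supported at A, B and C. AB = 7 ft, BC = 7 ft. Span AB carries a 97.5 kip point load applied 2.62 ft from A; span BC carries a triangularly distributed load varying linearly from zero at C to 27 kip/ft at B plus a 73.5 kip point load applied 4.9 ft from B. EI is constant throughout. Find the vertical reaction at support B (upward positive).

Release continuity at B by inserting a hinge; the redundant is the internal moment M_B. The primary structure is two simply-supported spans AB and BC.
Rotations at B on the released spans (each span's end-slope, ×1/EI):
  span AB: point load 97.5 at a = 2.62: Pab(L + a)/(6LEI) = 256.3/EI
  span BC: triangular load, peak 27: w₀L³/(45EI) = 205.8/EI
  span BC: point load 73.5 at a = 4.9: Pab(L + b)/(6LEI) = 163.9/EI
  relative rotation θ_0 = (256.3 + 369.7)/EI = 625.9/EI
A unit hogging moment at B produces rotation L₁/(3EI) + L₂/(3EI) = 4.667/EI.
Slope continuity at B: θ_0 = M_B·4.667/EI, so M_B = 625.9/4.667 = 134.1 kip·ft (hogging).
Span AB, ΣM about A with M_B applied at B: R_B^{AB}·7 = 255.4 + 134.1, so R_B^{AB} = 55.65 kip and R_A = 97.5 − 55.65 = 41.85 kip.
Span BC, ΣM about C: R_B^{BC}·7 = 595.4 + 134.1, so R_B^{BC} = 104.2 kip and R_C = 168 − 104.2 = 63.79 kip.
R_B = 55.65 + 104.2 = 159.9 kip.

R_B = 159.9 kip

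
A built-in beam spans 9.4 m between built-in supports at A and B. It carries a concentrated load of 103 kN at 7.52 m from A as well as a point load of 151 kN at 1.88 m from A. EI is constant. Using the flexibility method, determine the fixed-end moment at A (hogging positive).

Release both end moments; the primary structure is a simply-supported span AB with redundants M_A and M_B.
Simple-span end rotations at A and B under the given loads:
  at A: point load 103 at a = 7.52: Pab(L + b)/(6LEI) = 291.2/EI
  at B: point load 103 at a = 7.52: Pab(L + a)/(6LEI) = 436.9/EI
  at A: point load 151 at a = 1.88: Pab(L + b)/(6LEI) = 640.4/EI
  at B: point load 151 at a = 1.88: Pab(L + a)/(6LEI) = 427/EI
  θ_A0 = 931.7/EI,  θ_B0 = 863.8/EI
Flexibility coefficients: a unit moment at one end gives L/(3EI) there and L/(6EI) at the far end, so f₁₁ = f₂₂ = 3.133/EI and f₁₂ = f₂₁ = 1.567/EI.
Compatibility — zero rotation at each built-in end:
  3.133 M_A + 1.567 M_B = 931.7
  1.567 M_A + 3.133 M_B = 863.8
Solving the pair gives M_A = 212.7 kN·m and M_B = 169.4 kN·m (hogging).

M_A = 212.7 kN·m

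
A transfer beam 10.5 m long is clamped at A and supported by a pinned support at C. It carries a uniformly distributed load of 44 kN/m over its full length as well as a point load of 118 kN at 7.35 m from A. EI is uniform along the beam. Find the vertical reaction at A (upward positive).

Release the roller at C. Primary structure: cantilever fixed at A.
Free-end deflection of the primary structure under the applied loading (downward +):
  UDL 44: wL⁴/(8EI) = 66853/EI
  point load 118 at a = 7.35: Pa²(3L − a)/(6EI) = 25658/EI
  δ_0 = 92511/EI
Tip deflection under a unit load at C: L³/(3EI) = 385.9/EI.
Compatibility at C: δ_0 − R_C·δ_{CC} = 0, so R_C = 92511/385.9 = 239.7 kN.
Vertical equilibrium: R_A = ΣP − R_C = 580 − 239.7 = 340.3 kN.

R_A = 340.3 kN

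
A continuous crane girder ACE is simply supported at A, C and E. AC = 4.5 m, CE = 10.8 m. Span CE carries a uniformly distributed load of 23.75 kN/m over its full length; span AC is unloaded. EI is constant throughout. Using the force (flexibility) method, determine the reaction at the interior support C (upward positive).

R_C = 205.2 kN

Take M_C as the redundant. Released structure: two simple spans AC and CE with a hinge at C.
Rotations at C on the released spans (each span's end-slope, ×1/EI):
  span CE: UDL 23.75: wL³/(24EI) = 1247/EI
  relative rotation θ_0 = (0 + 1247)/EI = 1247/EI
A unit hogging moment at C produces rotation L₁/(3EI) + L₂/(3EI) = 5.1/EI.
Compatibility: M_C·(L₁+L₂)/(3EI) = θ_0, giving M_C = 244.4 kN·m (hogging).
Span AC, ΣM about A with M_C applied at C: R_C^{AC}·4.5 = 0 + 244.4, so R_C^{AC} = 54.32 kN and R_A = 0 − 54.32 = -54.32 kN.
Span CE, ΣM about E: R_C^{CE}·10.8 = 1385 + 244.4, so R_C^{CE} = 150.9 kN and R_E = 256.5 − 150.9 = 105.6 kN.
R_C = 54.32 + 150.9 = 205.2 kN.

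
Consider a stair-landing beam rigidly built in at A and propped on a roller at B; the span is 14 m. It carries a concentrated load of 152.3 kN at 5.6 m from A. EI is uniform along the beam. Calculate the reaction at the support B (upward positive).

R_B = 31.68 kN

Release the roller at B. Primary structure: cantilever fixed at A.
Downward deflection at the released point B due to the loads:
  point load 152.3 at a = 5.6: Pa²(3L − a)/(6EI) = 28975/EI
Tip deflection under a unit load at B: L³/(3EI) = 914.7/EI.
Compatibility at B: δ_0 − R_B·δ_{BB} = 0, so R_B = 28975/914.7 = 31.68 kN.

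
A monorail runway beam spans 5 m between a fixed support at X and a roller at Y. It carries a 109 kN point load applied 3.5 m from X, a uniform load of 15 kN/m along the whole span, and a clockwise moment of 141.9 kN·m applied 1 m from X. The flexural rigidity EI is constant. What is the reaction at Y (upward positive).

R_Y = 104.9 kN

Release the roller at Y. Primary structure: cantilever fixed at X.
Deflection at Y on the released cantilever, summing each load's contribution:
  point load 109 at a = 3.5: Pa²(3L − a)/(6EI) = 2559/EI
  UDL 15: wL⁴/(8EI) = 1172/EI
  clockwise couple 141.9 at a = 1: M₀a(2L − a)/(2EI) = 638.5/EI
  δ_0 = 4370/EI
Tip deflection under a unit load at Y: L³/(3EI) = 41.67/EI.
The prop prevents deflection at Y: R_Y = δ_0/δ_{YY} = 4370/41.67 = 104.9 kN.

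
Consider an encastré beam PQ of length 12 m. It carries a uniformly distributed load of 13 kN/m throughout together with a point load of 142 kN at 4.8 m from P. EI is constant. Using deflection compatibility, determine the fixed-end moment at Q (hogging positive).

M_Q = 319.6 kN·m

Release both end moments; the primary structure is a simply-supported span PQ with redundants M_P and M_Q.
Simple-span end rotations at P and Q under the given loads:
  at P: UDL 13: wL³/(24EI) = 936/EI
  at Q: UDL 13: wL³/(24EI) = 936/EI
  at P: point load 142 at a = 4.8: Pab(L + b)/(6LEI) = 1309/EI
  at Q: point load 142 at a = 4.8: Pab(L + a)/(6LEI) = 1145/EI
  θ_P0 = 2245/EI,  θ_Q0 = 2081/EI
Flexibility coefficients: a unit moment at one end gives L/(3EI) there and L/(6EI) at the far end, so f₁₁ = f₂₂ = 4/EI and f₁₂ = f₂₁ = 2/EI.
Compatibility — zero rotation at each built-in end:
  4 M_P + 2 M_Q = 2245
  2 M_P + 4 M_Q = 2081
Solving the pair gives M_P = 401.4 kN·m and M_Q = 319.6 kN·m (hogging).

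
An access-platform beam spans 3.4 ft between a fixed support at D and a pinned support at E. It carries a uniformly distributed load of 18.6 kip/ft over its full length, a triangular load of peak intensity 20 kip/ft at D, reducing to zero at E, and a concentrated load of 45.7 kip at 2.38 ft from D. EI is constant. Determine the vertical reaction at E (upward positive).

Release the roller at E. Primary structure: cantilever fixed at D.
Deflection at E on the released cantilever, summing each load's contribution:
  UDL 18.6: wL⁴/(8EI) = 310.7/EI
  triangular load, peak 20 at the fixed end: w₀L⁴/(30EI) = 89.09/EI
  point load 45.7 at a = 2.38: Pa²(3L − a)/(6EI) = 337.4/EI
  δ_0 = 737.2/EI
Flexibility coefficient — unit upward force at E: δ_{EE} = L³/(3EI) = 13.1/EI.
The prop prevents deflection at E: R_E = δ_0/δ_{EE} = 737.2/13.1 = 56.27 kip.

R_E = 56.27 kip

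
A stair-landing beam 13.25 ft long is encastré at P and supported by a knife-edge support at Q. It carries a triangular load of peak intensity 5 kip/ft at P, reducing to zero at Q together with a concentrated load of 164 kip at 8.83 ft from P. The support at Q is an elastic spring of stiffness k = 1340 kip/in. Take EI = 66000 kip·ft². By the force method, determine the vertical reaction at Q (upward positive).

Take the reaction at Q as the redundant and release it; the primary structure is a cantilever fixed at P.
Deflection at Q on the released cantilever, summing each load's contribution:
  triangular load, peak 5 at the fixed end: w₀L⁴/(30EI) = 5137/EI
  point load 164 at a = 8.83: Pa²(3L − a)/(6EI) = 65895/EI
  δ_0 = 71032/EI
Flexibility coefficient — unit upward force at Q: δ_{QQ} = L³/(3EI) = 775.4/EI.
With EI = 66000 kip·ft²: δ_0 = 1.0762 ft and δ_{QQ} = 0.011749 ft/kip.
Compatibility — the spring shortens by R_Q/k under the reaction it provides: δ_0 − R_Q·δ_{QQ} = R_Q/k. With 1/k = 1/(1340×12) ft/kip = 0.000062 ft/kip, R_Q = δ_0 / (δ_{QQ} + 1/k) = 1.0762 / (0.011749 + 0.000062) = 91.12 kip.

R_Q = 91.12 kip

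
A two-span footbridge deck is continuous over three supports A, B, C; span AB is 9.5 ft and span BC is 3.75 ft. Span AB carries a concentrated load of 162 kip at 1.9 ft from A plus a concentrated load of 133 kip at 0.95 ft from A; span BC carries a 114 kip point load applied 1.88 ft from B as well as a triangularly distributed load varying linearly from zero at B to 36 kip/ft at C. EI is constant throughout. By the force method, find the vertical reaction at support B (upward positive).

Insert a hinge at B; M_B is the redundant, and each span becomes simply supported.
End slopes at the hinge B, treating each span as simply supported:
  span AB: point load 162 at a = 1.9: Pab(L + a)/(6LEI) = 467.9/EI
  span AB: point load 133 at a = 0.95: Pab(L + a)/(6LEI) = 198.1/EI
  span BC: point load 114 at a = 1.88: Pab(L + b)/(6LEI) = 100.1/EI
  span BC: triangular load, peak 36: 7w₀L³/(360EI) = 36.91/EI
  relative rotation θ_0 = (665.9 + 137)/EI = 802.9/EI
A unit hogging moment at B produces rotation L₁/(3EI) + L₂/(3EI) = 4.417/EI.
Compatibility: M_B·(L₁+L₂)/(3EI) = θ_0, giving M_B = 181.8 kip·ft (hogging).
Span AB, ΣM about A with M_B applied at B: R_B^{AB}·9.5 = 434.1 + 181.8, so R_B^{AB} = 64.84 kip and R_A = 295 − 64.84 = 230.2 kip.
Span BC, ΣM about C: R_B^{BC}·3.75 = 297.6 + 181.8, so R_B^{BC} = 127.8 kip and R_C = 181.5 − 127.8 = 53.67 kip.
R_B = 64.84 + 127.8 = 192.7 kip.

R_B = 192.7 kip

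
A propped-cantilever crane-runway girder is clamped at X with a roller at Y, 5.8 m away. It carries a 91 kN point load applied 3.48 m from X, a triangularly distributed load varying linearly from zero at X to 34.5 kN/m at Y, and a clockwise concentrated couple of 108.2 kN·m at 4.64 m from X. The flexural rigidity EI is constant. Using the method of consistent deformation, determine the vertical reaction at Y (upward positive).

Remove the prop at Y; the released (primary) structure is a cantilever built in at X.
Free-end deflection of the primary structure under the applied loading (downward +):
  point load 91 at a = 3.48: Pa²(3L − a)/(6EI) = 2557/EI
  triangular load, peak 34.5 at the free end: 11w₀L⁴/(120EI) = 3579/EI
  clockwise couple 108.2 at a = 4.64: M₀a(2L − a)/(2EI) = 1747/EI
  δ_0 = 7883/EI
Tip deflection under a unit load at Y: L³/(3EI) = 65.04/EI.
Compatibility at Y: δ_0 − R_Y·δ_{YY} = 0, so R_Y = 7883/65.04 = 121.2 kN.

R_Y = 121.2 kN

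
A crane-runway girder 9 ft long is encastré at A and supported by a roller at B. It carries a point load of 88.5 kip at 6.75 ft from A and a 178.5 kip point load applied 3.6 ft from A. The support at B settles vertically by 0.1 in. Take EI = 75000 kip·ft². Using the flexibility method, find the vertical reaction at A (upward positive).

R_A = 176.4 kip

Release the roller at B. Primary structure: cantilever fixed at A.
Free-end deflection of the primary structure under the applied loading (downward +):
  point load 88.5 at a = 6.75: Pa²(3L − a)/(6EI) = 13609/EI
  point load 178.5 at a = 3.6: Pa²(3L − a)/(6EI) = 9022/EI
  δ_0 = 22631/EI
Flexibility coefficient — unit upward force at B: δ_{BB} = L³/(3EI) = 243/EI.
With EI = 75000 kip·ft²: δ_0 = 0.30175 ft and δ_{BB} = 0.00324 ft/kip.
Compatibility — the beam at B must follow the support down by 0.008333 ft: δ_0 − R_B·δ_{BB} = 0.008333, so R_B = (0.30175 − 0.008333)/0.00324 = 90.56 kip.
Vertical equilibrium: R_A = ΣP − R_B = 267 − 90.56 = 176.4 kip.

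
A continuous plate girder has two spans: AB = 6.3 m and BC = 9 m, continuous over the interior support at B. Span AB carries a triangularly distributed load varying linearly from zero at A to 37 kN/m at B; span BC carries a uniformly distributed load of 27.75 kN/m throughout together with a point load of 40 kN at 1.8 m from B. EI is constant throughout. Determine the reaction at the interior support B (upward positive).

R_B = 298.3 kN

Insert a hinge at B; M_B is the redundant, and each span becomes simply supported.
Rotations at B on the released spans (each span's end-slope, ×1/EI):
  span AB: triangular load, peak 37: w₀L³/(45EI) = 205.6/EI
  span BC: UDL 27.75: wL³/(24EI) = 842.9/EI
  span BC: point load 40 at a = 1.8: Pab(L + b)/(6LEI) = 155.5/EI
  relative rotation θ_0 = (205.6 + 998.4)/EI = 1204/EI
A unit hogging moment at B produces rotation L₁/(3EI) + L₂/(3EI) = 5.1/EI.
Slope continuity at B: θ_0 = M_B·5.1/EI, so M_B = 1204/5.1 = 236.1 kN·m (hogging).
Span AB, ΣM about A with M_B applied at B: R_B^{AB}·6.3 = 489.5 + 236.1, so R_B^{AB} = 115.2 kN and R_A = 116.5 − 115.2 = 1.377 kN.
Span BC, ΣM about C: R_B^{BC}·9 = 1412 + 236.1, so R_B^{BC} = 183.1 kN and R_C = 289.8 − 183.1 = 106.6 kN.
R_B = 115.2 + 183.1 = 298.3 kN.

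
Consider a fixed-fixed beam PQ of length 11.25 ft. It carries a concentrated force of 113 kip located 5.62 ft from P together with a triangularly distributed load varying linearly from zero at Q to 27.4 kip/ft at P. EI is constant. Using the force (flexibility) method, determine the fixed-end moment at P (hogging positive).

Take the two fixed-end moments M_P, M_Q as redundants; the released structure is the simple span PQ.
End rotations of the released simple span under the applied load (×1/EI):
  at P: point load 113 at a = 5.62: Pab(L + b)/(6LEI) = 894.1/EI
  at Q: point load 113 at a = 5.62: Pab(L + a)/(6LEI) = 893.6/EI
  at P: triangular load, peak 27.4: w₀L³/(45EI) = 867/EI
  at Q: triangular load, peak 27.4: 7w₀L³/(360EI) = 758.6/EI
  θ_P0 = 1761/EI,  θ_Q0 = 1652/EI
Flexibility coefficients: a unit moment at one end gives L/(3EI) there and L/(6EI) at the far end, so f₁₁ = f₂₂ = 3.75/EI and f₁₂ = f₂₁ = 1.875/EI.
Compatibility — zero rotation at each built-in end:
  3.75 M_P + 1.875 M_Q = 1761
  1.875 M_P + 3.75 M_Q = 1652
Solving the pair gives M_P = 332.4 kip·ft and M_Q = 274.4 kip·ft (hogging).

M_P = 332.4 kip·ft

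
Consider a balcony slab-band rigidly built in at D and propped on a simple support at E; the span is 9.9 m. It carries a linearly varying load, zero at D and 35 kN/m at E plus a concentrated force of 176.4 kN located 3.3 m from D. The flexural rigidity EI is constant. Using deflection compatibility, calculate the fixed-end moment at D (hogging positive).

M_D = 523.5 kN·m

Remove the prop at E; the released (primary) structure is a cantilever built in at D.
Free-end deflection of the primary structure under the applied loading (downward +):
  triangular load, peak 35 at the free end: 11w₀L⁴/(120EI) = 30819/EI
  point load 176.4 at a = 3.3: Pa²(3L − a)/(6EI) = 8452/EI
  δ_0 = 39272/EI
Tip deflection under a unit load at E: L³/(3EI) = 323.4/EI.
The prop prevents deflection at E: R_E = δ_0/δ_{EE} = 39272/323.4 = 121.4 kN.
Moment equilibrium about D: M_D = Σ(load moments about D) − R_E·L = 1726 − 121.4×9.9 = 523.5 kN·m.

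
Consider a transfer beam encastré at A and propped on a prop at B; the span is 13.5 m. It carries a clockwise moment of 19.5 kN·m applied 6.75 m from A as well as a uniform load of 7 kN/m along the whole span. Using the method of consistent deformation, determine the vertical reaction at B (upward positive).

R_B = 37.06 kN

Release the roller at B. Primary structure: cantilever fixed at A.
Free-end deflection of the primary structure under the applied loading (downward +):
  clockwise couple 19.5 at a = 6.75: M₀a(2L − a)/(2EI) = 1333/EI
  UDL 7: wL⁴/(8EI) = 29063/EI
  δ_0 = 30396/EI
Tip deflection under a unit load at B: L³/(3EI) = 820.1/EI.
The prop prevents deflection at B: R_B = δ_0/δ_{BB} = 30396/820.1 = 37.06 kN.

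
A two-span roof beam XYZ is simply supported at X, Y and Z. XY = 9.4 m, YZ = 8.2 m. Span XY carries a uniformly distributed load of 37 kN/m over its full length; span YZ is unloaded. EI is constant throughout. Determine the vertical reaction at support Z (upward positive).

R_Z = -26.62 kN

Insert a hinge at Y; M_Y is the redundant, and each span becomes simply supported.
Discontinuity in slope at Y on the released structure — sum the simple-span end rotations:
  span XY: UDL 37: wL³/(24EI) = 1280/EI
  relative rotation θ_0 = (1280 + 0)/EI = 1280/EI
A unit hogging moment at Y produces rotation L₁/(3EI) + L₂/(3EI) = 5.867/EI.
Slope continuity at Y: θ_0 = M_Y·5.867/EI, so M_Y = 1280/5.867 = 218.3 kN·m (hogging).
Span YZ, ΣM about Z: R_Y^{YZ}·8.2 = 0 + 218.3, so R_Y^{YZ} = 26.62 kN and R_Z = 0 − 26.62 = -26.62 kN.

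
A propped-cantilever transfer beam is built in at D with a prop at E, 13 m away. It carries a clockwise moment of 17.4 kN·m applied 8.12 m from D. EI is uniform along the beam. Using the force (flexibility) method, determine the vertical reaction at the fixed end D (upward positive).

Release the roller at E. Primary structure: cantilever fixed at D.
Free-end deflection of the primary structure under the applied loading (downward +):
  clockwise couple 17.4 at a = 8.12: M₀a(2L − a)/(2EI) = 1263/EI
Tip deflection under a unit load at E: L³/(3EI) = 732.3/EI.
The prop prevents deflection at E: R_E = δ_0/δ_{EE} = 1263/732.3 = 1.725 kN.
Vertical equilibrium: R_D = ΣP − R_E = 0 − 1.725 = -1.725 kN.

R_D = -1.725 kN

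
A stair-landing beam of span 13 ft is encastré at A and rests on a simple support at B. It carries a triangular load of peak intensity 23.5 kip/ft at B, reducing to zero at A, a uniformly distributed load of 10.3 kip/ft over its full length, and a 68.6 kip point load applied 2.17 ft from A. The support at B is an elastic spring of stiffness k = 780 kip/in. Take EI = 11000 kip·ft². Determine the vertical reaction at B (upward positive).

Release the roller at B. Primary structure: cantilever fixed at A.
Primary-structure tip deflection at B by superposition:
  triangular load, peak 23.5 at the free end: 11w₀L⁴/(120EI) = 61525/EI
  UDL 10.3: wL⁴/(8EI) = 36772/EI
  point load 68.6 at a = 2.17: Pa²(3L − a)/(6EI) = 1983/EI
  δ_0 = 100280/EI
Tip deflection under a unit load at B: L³/(3EI) = 732.3/EI.
With EI = 11000 kip·ft²: δ_0 = 9.1164 ft and δ_{BB} = 0.066576 ft/kip.
Compatibility — the spring shortens by R_B/k under the reaction it provides: δ_0 − R_B·δ_{BB} = R_B/k. With 1/k = 1/(780×12) ft/kip = 0.000107 ft/kip, R_B = δ_0 / (δ_{BB} + 1/k) = 9.1164 / (0.066576 + 0.000107) = 136.7 kip.

R_B = 136.7 kip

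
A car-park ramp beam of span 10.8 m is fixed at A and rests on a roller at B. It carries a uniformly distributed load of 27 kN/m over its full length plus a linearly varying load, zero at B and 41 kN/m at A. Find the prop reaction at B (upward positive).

R_B = 153.6 kN

Take the reaction at B as the redundant and release it; the primary structure is a cantilever fixed at A.
Deflection at B on the released cantilever, summing each load's contribution:
  UDL 27: wL⁴/(8EI) = 45917/EI
  triangular load, peak 41 at the fixed end: w₀L⁴/(30EI) = 18593/EI
  δ_0 = 64510/EI
Tip deflection under a unit load at B: L³/(3EI) = 419.9/EI.
Compatibility at B: δ_0 − R_B·δ_{BB} = 0, so R_B = 64510/419.9 = 153.6 kN.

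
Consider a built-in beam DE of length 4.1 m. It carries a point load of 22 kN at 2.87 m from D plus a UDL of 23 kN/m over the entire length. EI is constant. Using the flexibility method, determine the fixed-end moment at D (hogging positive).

M_D = 37.9 kN·m

Take the two fixed-end moments M_D, M_E as redundants; the released structure is the simple span DE.
End rotations of the released simple span under the applied load (×1/EI):
  at D: point load 22 at a = 2.87: Pab(L + b)/(6LEI) = 16.83/EI
  at E: point load 22 at a = 2.87: Pab(L + a)/(6LEI) = 22/EI
  at D: UDL 23: wL³/(24EI) = 66.05/EI
  at E: UDL 23: wL³/(24EI) = 66.05/EI
  θ_D0 = 82.88/EI,  θ_E0 = 88.05/EI
Flexibility coefficients: a unit moment at one end gives L/(3EI) there and L/(6EI) at the far end, so f₁₁ = f₂₂ = 1.367/EI and f₁₂ = f₂₁ = 0.6833/EI.
Compatibility — zero rotation at each built-in end:
  1.367 M_D + 0.6833 M_E = 82.88
  0.6833 M_D + 1.367 M_E = 88.05
Solving the pair gives M_D = 37.9 kN·m and M_E = 45.48 kN·m (hogging).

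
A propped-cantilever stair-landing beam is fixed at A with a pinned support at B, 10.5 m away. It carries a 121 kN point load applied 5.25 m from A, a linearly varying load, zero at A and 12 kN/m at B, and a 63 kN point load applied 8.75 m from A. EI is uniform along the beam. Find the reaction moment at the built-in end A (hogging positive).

M_A = 369 kN·m

Choose R_B as the redundant. The primary structure is the cantilever fixed at A.
Deflection at B on the released cantilever, summing each load's contribution:
  point load 121 at a = 5.25: Pa²(3L − a)/(6EI) = 14591/EI
  triangular load, peak 12 at the free end: 11w₀L⁴/(120EI) = 13371/EI
  point load 63 at a = 8.75: Pa²(3L − a)/(6EI) = 18289/EI
  δ_0 = 46250/EI
Flexibility coefficient — unit upward force at B: δ_{BB} = L³/(3EI) = 385.9/EI.
The prop prevents deflection at B: R_B = δ_0/δ_{BB} = 46250/385.9 = 119.9 kN.
Moment equilibrium about A: M_A = Σ(load moments about A) − R_B·L = 1628 − 119.9×10.5 = 369 kN·m.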